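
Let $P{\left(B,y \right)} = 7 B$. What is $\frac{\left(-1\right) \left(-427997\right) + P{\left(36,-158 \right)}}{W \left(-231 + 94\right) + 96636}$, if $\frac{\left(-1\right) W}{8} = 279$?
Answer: $\frac{428249}{402420} \approx 1.0642$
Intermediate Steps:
$W = -2232$ ($W = \left(-8\right) 279 = -2232$)
$\frac{\left(-1\right) \left(-427997\right) + P{\left(36,-158 \right)}}{W \left(-231 + 94\right) + 96636} = \frac{\left(-1\right) \left(-427997\right) + 7 \cdot 36}{- 2232 \left(-231 + 94\right) + 96636} = \frac{427997 + 252}{\left(-2232\right) \left(-137\right) + 96636} = \frac{428249}{305784 + 96636} = \frac{428249}{402420}$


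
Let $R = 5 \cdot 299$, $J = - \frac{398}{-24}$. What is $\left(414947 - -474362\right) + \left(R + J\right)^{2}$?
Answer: $\frac{457083817}{144} \approx 3.1742 \cdot 10^{6}$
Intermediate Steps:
$J = \frac{199}{12}$ ($J = \left(-398\right) \left(- \frac{1}{24}\right) = \frac{199}{12} \approx 16.583$)
$R = 1495$
$\left(414947 - -474362\right) + \left(R + J\right)^{2} = \left(414947 - -474362\right) + \left(1495 + \frac{199}{12}\right)^{2} = \left(414947 + 474362\right) + \left(\frac{18139}{12}\right)^{2} = 889309 + \frac{329023321}{144} = \frac{457083817}{144}$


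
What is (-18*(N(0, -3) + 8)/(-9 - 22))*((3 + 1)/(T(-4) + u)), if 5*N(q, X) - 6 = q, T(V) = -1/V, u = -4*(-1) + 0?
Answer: 13248/2635 ≈ 5.0277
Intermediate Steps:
u = 4 (u = 4 + 0 = 4)
N(q, X) = 6/5 + q/5
(-18*(N(0, -3) + 8)/(-9 - 22))*((3 + 1)/(T(-4) + u)) = (-18*((6/5 + (1/5)*0) + 8)/(-9 - 22))*((3 + 1)/(-1/(-4) + 4)) = (-18*((6/5 + 0) + 8)/(-31))*(4/(-1*(-1/4) + 4)) = (-18*(6/5 + 8)*(-1)/31)*(4/(1/4 + 4)) = (-828*(-1)/(5*31))*(4/(17/4)) = (-18*(-46/155))*(4*(4/17)) = (828/155)*(16/17) = 13248/2635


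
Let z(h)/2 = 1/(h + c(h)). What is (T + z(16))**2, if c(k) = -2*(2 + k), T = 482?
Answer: 23222761/100 ≈ 2.3223e+5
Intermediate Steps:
c(k) = -4 - 2*k
z(h) = 2/(-4 - h) (z(h) = 2/(h + (-4 - 2*h)) = 2/(-4 - h))
(T + z(16))**2 = (482 + 2/(-4 - 1*16))**2 = (482 + 2/(-4 - 16))**2 = (482 + 2/(-20))**2 = (482 + 2*(-1/20))**2 = (482 - 1/10)**2 = (4819/10)**2 = 23222761/100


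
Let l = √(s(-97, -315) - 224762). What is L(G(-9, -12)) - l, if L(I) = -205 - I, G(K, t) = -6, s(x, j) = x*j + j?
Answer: -199 - I*√194522 ≈ -199.0 - 441.05*I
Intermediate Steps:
s(x, j) = j + j*x (s(x, j) = j*x + j = j + j*x)
l = I*√194522 (l = √(-315*(1 - 97) - 224762) = √(-315*(-96) - 224762) = √(30240 - 224762) = √(-194522) = I*√194522 ≈ 441.05*I)
L(G(-9, -12)) - l = (-205 - 1*(-6)) - I*√194522 = (-205 + 6) - I*√194522 = -199 - I*√194522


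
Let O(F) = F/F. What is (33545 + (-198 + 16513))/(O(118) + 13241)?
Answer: 8310/2207 ≈ 3.7653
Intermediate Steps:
O(F) = 1
(33545 + (-198 + 16513))/(O(118) + 13241) = (33545 + (-198 + 16513))/(1 + 13241) = (33545 + 16315)/13242 = 49860*(1/13242) = 8310/2207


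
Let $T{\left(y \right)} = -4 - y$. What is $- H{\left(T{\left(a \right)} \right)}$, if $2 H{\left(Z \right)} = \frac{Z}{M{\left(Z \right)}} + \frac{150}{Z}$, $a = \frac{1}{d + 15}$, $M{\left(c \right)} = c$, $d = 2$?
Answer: $\frac{827}{46} \approx 17.978$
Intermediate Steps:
$a = \frac{1}{17}$ ($a = \frac{1}{2 + 15} = \frac{1}{17} \approx 0.058824$)
$H{\left(Z \right)} = \frac{1}{2} + \frac{75}{Z}$ ($H{\left(Z \right)} = \frac{\frac{Z}{Z} + \frac{150}{Z}}{2} = \frac{1 + \frac{150}{Z}}{2} = \frac{1}{2} + \frac{75}{Z}$)
$- H{\left(T{\left(a \right)} \right)} = - \frac{150 - \frac{69}{17}}{2 \left(-4 - \frac{1}{17}\right)} = - \frac{150 - \frac{69}{17}}{2 \left(- \frac{69}{17}\right)} = - \frac{\left(-17\right) 2481}{2 \cdot 69 \cdot 17} = \left(-1\right) \left(- \frac{827}{46}\right) = \frac{827}{46}$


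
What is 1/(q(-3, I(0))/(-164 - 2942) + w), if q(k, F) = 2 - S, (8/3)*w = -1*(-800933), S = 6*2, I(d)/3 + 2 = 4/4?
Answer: 12424/3731546887 ≈ 3.3294e-6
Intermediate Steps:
I(d) = -3 (I(d) = -6 + 3*(4/4) = -6 + 3*(4*(¼)) = -6 + 3*1 = -6 + 3 = -3)
S = 12
w = 2402799/8 (w = 3*(-1*(-800933))/8 = (3/8)*800933 = 2402799/8 ≈ 3.0035e+5)
q(k, F) = -10 (q(k, F) = 2 - 1*12 = 2 - 12 = -10)
1/(q(-3, I(0))/(-164 - 2942) + w) = 1/(-10/(-164 - 2942) + 2402799/8) = 1/(-10/(-3106) + 2402799/8) = 1/(-10*(-1/3106) + 2402799/8) = 1/(5/1553 + 2402799/8) = 1/(3731546887/12424) = 12424/3731546887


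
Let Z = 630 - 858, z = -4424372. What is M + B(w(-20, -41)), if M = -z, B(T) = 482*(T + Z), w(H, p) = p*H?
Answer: 4709716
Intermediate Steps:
Z = -228
w(H, p) = H*p
B(T) = -109896 + 482*T (B(T) = 482*(T - 228) = 482*(-228 + T) = -109896 + 482*T)
M = 4424372 (M = -1*(-4424372) = 4424372)
M + B(w(-20, -41)) = 4424372 + (-109896 + 482*(-20*(-41))) = 4424372 + (-109896 + 482*820) = 4424372 + (-109896 + 395240) = 4424372 + 285344 = 4709716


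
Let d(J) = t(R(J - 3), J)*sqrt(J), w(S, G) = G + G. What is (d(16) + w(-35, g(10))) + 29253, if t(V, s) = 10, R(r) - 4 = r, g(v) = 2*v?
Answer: 29333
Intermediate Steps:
R(r) = 4 + r
w(S, G) = 2*G
d(J) = 10*sqrt(J)
(d(16) + w(-35, g(10))) + 29253 = (10*sqrt(16) + 2*(2*10)) + 29253 = (10*4 + 2*20) + 29253 = (40 + 40) + 29253 = 80 + 29253 = 29333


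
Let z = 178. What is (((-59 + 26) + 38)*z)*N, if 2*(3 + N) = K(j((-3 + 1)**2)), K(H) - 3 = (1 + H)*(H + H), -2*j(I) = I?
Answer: 445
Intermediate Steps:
j(I) = -I/2
K(H) = 3 + 2*H*(1 + H) (K(H) = 3 + (1 + H)*(H + H) = 3 + (1 + H)*(2*H) = 3 + 2*H*(1 + H))
N = 1/2 (N = -3 + (3 + 2*(-(-3 + 1)**2/2) + 2*(-(-3 + 1)**2/2)**2)/2 = -3 + (3 + 2*(-1/2*(-2)**2) + 2*(-1/2*(-2)**2)**2)/2 = -3 + (3 + 2*(-1/2*4) + 2*(-1/2*4)**2)/2 = -3 + (3 + 2*(-2) + 2*(-2)**2)/2 = -3 + (3 - 4 + 2*4)/2 = -3 + (3 - 4 + 8)/2 = -3 + (1/2)*7 = -3 + 7/2 = 1/2 ≈ 0.50000)
(((-59 + 26) + 38)*z)*N = (((-59 + 26) + 38)*178)*(1/2) = ((-33 + 38)*178)*(1/2) = (5*178)*(1/2) = 890*(1/2) = 445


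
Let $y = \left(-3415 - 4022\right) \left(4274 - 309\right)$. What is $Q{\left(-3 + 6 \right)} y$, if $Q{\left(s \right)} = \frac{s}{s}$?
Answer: $-29487705$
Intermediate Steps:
$Q{\left(s \right)} = 1$
$y = -29487705$ ($y = \left(-7437\right) 3965 = -29487705$)
$Q{\left(-3 + 6 \right)} y = 1 \left(-29487705\right) = -29487705$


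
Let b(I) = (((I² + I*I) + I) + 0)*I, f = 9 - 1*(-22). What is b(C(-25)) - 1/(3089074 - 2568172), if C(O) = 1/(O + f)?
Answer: 57875/1562706 ≈ 0.037035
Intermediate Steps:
f = 31 (f = 9 + 22 = 31)
C(O) = 1/(31 + O) (C(O) = 1/(O + 31) = 1/(31 + O))
b(I) = I*(I + 2*I²) (b(I) = (((I² + I²) + I) + 0)*I = ((2*I² + I) + 0)*I = ((I + 2*I²) + 0)*I = (I + 2*I²)*I = I*(I + 2*I²))
b(C(-25)) - 1/(3089074 - 2568172) = (1/(31 - 25))²*(1 + 2/(31 - 25)) - 1/(3089074 - 2568172) = (1/6)²*(1 + 2/6) - 1/520902 = (⅙)²*(1 + 2*(⅙)) - 1*1/520902 = (1 + ⅓)/36 - 1/520902 = (1/36)*(4/3) - 1/520902 = 1/27 - 1/520902 = 57875/1562706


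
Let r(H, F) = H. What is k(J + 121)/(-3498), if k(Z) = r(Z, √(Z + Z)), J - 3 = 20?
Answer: -24/583 ≈ -0.041166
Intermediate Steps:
J = 23 (J = 3 + 20 = 23)
k(Z) = Z
k(J + 121)/(-3498) = (23 + 121)/(-3498) = 144*(-1/3498) = -24/583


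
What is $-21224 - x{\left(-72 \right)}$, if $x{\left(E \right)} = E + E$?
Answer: $-21080$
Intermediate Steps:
$x{\left(E \right)} = 2 E$
$-21224 - x{\left(-72 \right)} = -21224 - 2 \left(-72\right) = -21224 - -144 = -21224 + 144 = -21080$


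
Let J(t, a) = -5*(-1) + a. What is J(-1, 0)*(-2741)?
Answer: -13705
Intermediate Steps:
J(t, a) = 5 + a
J(-1, 0)*(-2741) = (5 + 0)*(-2741) = 5*(-2741) = -13705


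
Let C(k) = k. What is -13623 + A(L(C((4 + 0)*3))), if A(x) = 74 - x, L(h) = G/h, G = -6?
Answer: -27097/2 ≈ -13549.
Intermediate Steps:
L(h) = -6/h
-13623 + A(L(C((4 + 0)*3))) = -13623 + (74 - (-6)/((4 + 0)*3)) = -13623 + (74 - (-6)/(4*3)) = -13623 + (74 - (-6)/12) = -13623 + (74 - 1*(-1/2)) = -13623 + (74 + 1/2) = -13623 + 149/2 = -27097/2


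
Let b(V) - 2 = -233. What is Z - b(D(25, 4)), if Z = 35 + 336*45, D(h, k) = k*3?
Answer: 15386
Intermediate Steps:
D(h, k) = 3*k
b(V) = -231 (b(V) = 2 - 233 = -231)
Z = 15155 (Z = 35 + 15120 = 15155)
Z - b(D(25, 4)) = 15155 - 1*(-231) = 15155 + 231 = 15386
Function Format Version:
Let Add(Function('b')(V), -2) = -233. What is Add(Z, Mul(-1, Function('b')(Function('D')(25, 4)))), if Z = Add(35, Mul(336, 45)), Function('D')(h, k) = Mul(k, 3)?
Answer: 15386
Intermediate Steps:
Function('D')(h, k) = Mul(3, k)
Function('b')(V) = -231 (Function('b')(V) = Add(2, -233) = -231)
Z = 15155 (Z = Add(35, 15120) = 15155)
Add(Z, Mul(-1, Function('b')(Function('D')(25, 4)))) = Add(15155, Mul(-1, -231)) = Add(15155, 231) = 15386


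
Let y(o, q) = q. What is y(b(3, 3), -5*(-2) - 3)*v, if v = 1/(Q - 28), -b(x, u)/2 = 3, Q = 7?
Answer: -⅓ ≈ -0.33333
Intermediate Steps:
b(x, u) = -6 (b(x, u) = -2*3 = -6)
v = -1/21 (v = 1/(7 - 28) = 1/(-21) = -1/21 ≈ -0.047619)
y(b(3, 3), -5*(-2) - 3)*v = (-5*(-2) - 3)*(-1/21) = (10 - 3)*(-1/21) = 7*(-1/21) = -⅓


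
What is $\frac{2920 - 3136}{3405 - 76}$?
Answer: $- \frac{216}{3329} \approx -0.064884$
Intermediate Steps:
$\frac{2920 - 3136}{3405 - 76} = - \frac{216}{3405 - 76} = - \frac{216}{3329}$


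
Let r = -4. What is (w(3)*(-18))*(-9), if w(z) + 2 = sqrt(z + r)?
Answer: -324 + 162*I ≈ -324.0 + 162.0*I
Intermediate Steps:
w(z) = -2 + sqrt(-4 + z) (w(z) = -2 + sqrt(z - 4) = -2 + sqrt(-4 + z))
(w(3)*(-18))*(-9) = ((-2 + sqrt(-4 + 3))*(-18))*(-9) = ((-2 + sqrt(-1))*(-18))*(-9) = ((-2 + I)*(-18))*(-9) = (36 - 18*I)*(-9) = -324 + 162*I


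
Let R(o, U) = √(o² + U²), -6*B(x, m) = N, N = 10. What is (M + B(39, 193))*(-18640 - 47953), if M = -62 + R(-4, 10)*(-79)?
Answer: 12719263/3 + 10521694*√29 ≈ 6.0901e+7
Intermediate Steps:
B(x, m) = -5/3 (B(x, m) = -⅙*10 = -5/3)
R(o, U) = √(U² + o²)
M = -62 - 158*√29 (M = -62 + √(10² + (-4)²)*(-79) = -62 + √(100 + 16)*(-79) = -62 + √116*(-79) = -62 + (2*√29)*(-79) = -62 - 158*√29 ≈ -912.86)
(M + B(39, 193))*(-18640 - 47953) = ((-62 - 158*√29) - 5/3)*(-18640 - 47953) = (-191/3 - 158*√29)*(-66593) = 12719263/3 + 10521694*√29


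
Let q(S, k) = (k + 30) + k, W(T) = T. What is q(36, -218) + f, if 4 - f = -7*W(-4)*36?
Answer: -1410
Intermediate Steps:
q(S, k) = 30 + 2*k (q(S, k) = (30 + k) + k = 30 + 2*k)
f = -1004 (f = 4 - (-7*(-4))*36 = 4 - 28*36 = 4 - 1*1008 = 4 - 1008 = -1004)
q(36, -218) + f = (30 + 2*(-218)) - 1004 = (30 - 436) - 1004 = -406 - 1004 = -1410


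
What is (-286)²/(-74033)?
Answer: -81796/74033 ≈ -1.1049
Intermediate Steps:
(-286)²/(-74033) = 81796*(-1/74033) = -81796/74033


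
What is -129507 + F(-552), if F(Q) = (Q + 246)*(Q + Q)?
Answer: 208317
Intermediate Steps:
F(Q) = 2*Q*(246 + Q) (F(Q) = (246 + Q)*(2*Q) = 2*Q*(246 + Q))
-129507 + F(-552) = -129507 + 2*(-552)*(246 - 552) = -129507 + 2*(-552)*(-306) = -129507 + 337824 = 208317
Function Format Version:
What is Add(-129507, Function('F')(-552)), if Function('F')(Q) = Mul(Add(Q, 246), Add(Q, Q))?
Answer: 208317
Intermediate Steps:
Function('F')(Q) = Mul(2, Q, Add(246, Q)) (Function('F')(Q) = Mul(Add(246, Q), Mul(2, Q)) = Mul(2, Q, Add(246, Q)))
Add(-129507, Function('F')(-552)) = Add(-129507, Mul(2, -552, Add(246, -552))) = Add(-129507, Mul(2, -552, -306)) = Add(-129507, 337824) = 208317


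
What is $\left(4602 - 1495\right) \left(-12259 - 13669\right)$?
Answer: $-80558296$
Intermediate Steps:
$\left(4602 - 1495\right) \left(-12259 - 13669\right) = 3107 \left(-25928\right) = -80558296$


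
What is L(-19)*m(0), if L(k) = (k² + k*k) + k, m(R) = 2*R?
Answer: 0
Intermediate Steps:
L(k) = k + 2*k² (L(k) = (k² + k²) + k = 2*k² + k = k + 2*k²)
L(-19)*m(0) = (-19*(1 + 2*(-19)))*(2*0) = -19*(1 - 38)*0 = -19*(-37)*0 = 703*0 = 0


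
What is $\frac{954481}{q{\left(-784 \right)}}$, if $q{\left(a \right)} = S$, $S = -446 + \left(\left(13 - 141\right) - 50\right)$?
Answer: $- \frac{954481}{624} \approx -1529.6$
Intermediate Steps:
$S = -624$ ($S = -446 - 178 = -624$)
$q{\left(a \right)} = -624$
$\frac{954481}{q{\left(-784 \right)}} = \frac{954481}{-624} = 954481 \left(- \frac{1}{624}\right) = - \frac{954481}{624}$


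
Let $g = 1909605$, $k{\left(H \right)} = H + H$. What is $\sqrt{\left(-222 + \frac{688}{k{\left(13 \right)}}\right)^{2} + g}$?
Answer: $\frac{\sqrt{329185009}}{13} \approx 1395.7$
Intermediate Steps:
$k{\left(H \right)} = 2 H$
$\sqrt{\left(-222 + \frac{688}{k{\left(13 \right)}}\right)^{2} + g} = \sqrt{\left(-222 + \frac{688}{2 \cdot 13}\right)^{2} + 1909605} = \sqrt{\left(-222 + \frac{688}{26}\right)^{2} + 1909605} = \sqrt{\left(-222 + 688 \cdot \frac{1}{26}\right)^{2} + 1909605} = \sqrt{\left(-222 + \frac{344}{13}\right)^{2} + 1909605} = \sqrt{\left(- \frac{2542}{13}\right)^{2} + 1909605} = \sqrt{\frac{6461764}{169} + 1909605} = \sqrt{\frac{329185009}{169}} = \frac{\sqrt{329185009}}{13}$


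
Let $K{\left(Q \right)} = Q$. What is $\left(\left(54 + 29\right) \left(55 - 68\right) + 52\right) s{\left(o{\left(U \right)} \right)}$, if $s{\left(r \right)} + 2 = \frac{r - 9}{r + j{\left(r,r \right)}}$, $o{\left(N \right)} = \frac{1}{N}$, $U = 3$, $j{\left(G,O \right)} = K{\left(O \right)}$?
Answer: $15405$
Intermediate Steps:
$j{\left(G,O \right)} = O$
$s{\left(r \right)} = -2 + \frac{-9 + r}{2 r}$ ($s{\left(r \right)} = -2 + \frac{r - 9}{r + r} = -2 + \frac{-9 + r}{2 r}$)
$\left(\left(54 + 29\right) \left(55 - 68\right) + 52\right) s{\left(o{\left(U \right)} \right)} = \left(\left(54 + 29\right) \left(55 - 68\right) + 52\right) \frac{3 \left(-3 - \frac{1}{3}\right)}{2 \cdot \frac{1}{3}} = \left(83 \left(-13\right) + 52\right) \frac{3 \frac{1}{\frac{1}{3}} \left(-3 - \frac{1}{3}\right)}{2} = \left(-1079 + 52\right) \frac{3}{2} \cdot 3 \left(-3 - \frac{1}{3}\right) = - 1027 \cdot \frac{3}{2} \cdot 3 \left(- \frac{10}{3}\right) = \left(-1027\right) \left(-15\right) = 15405$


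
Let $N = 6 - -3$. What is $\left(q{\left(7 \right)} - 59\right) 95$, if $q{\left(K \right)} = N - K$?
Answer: $-5415$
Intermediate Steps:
$N = 9$ ($N = 6 + 3 = 9$)
$q{\left(K \right)} = 9 - K$
$\left(q{\left(7 \right)} - 59\right) 95 = \left(\left(9 - 7\right) - 59\right) 95 = \left(2 - 59\right) 95 = \left(-57\right) 95 = -5415$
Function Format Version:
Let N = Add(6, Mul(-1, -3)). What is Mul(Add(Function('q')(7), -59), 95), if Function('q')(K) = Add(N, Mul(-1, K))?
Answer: -5415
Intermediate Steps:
N = 9 (N = Add(6, 3) = 9)
Function('q')(K) = Add(9, Mul(-1, K))
Mul(Add(Function('q')(7), -59), 95) = Mul(Add(Add(9, Mul(-1, 7)), -59), 95) = Mul(Add(Add(9, -7), -59), 95) = Mul(Add(2, -59), 95) = Mul(-57, 95) = -5415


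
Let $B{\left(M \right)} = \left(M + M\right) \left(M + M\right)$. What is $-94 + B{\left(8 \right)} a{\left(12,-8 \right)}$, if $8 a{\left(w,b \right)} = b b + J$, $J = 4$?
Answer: $2082$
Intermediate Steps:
$B{\left(M \right)} = 4 M^{2}$ ($B{\left(M \right)} = 2 M 2 M = 4 M^{2}$)
$a{\left(w,b \right)} = \frac{1}{2} + \frac{b^{2}}{8}$ ($a{\left(w,b \right)} = \frac{b b + 4}{8} = \frac{b^{2} + 4}{8} = \frac{4 + b^{2}}{8} = \frac{1}{2} + \frac{b^{2}}{8}$)
$-94 + B{\left(8 \right)} a{\left(12,-8 \right)} = -94 + 4 \cdot 8^{2} \left(\frac{1}{2} + \frac{\left(-8\right)^{2}}{8}\right) = -94 + 4 \cdot 64 \left(\frac{1}{2} + \frac{1}{8} \cdot 64\right) = -94 + 256 \left(\frac{1}{2} + 8\right) = -94 + 256 \cdot \frac{17}{2} = -94 + 2176 = 2082$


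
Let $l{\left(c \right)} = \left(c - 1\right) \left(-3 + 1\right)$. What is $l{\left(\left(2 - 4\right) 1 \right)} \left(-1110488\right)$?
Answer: $-6662928$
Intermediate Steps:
$l{\left(c \right)} = 2 - 2 c$ ($l{\left(c \right)} = \left(-1 + c\right) \left(-2\right) = 2 - 2 c$)
$l{\left(\left(2 - 4\right) 1 \right)} \left(-1110488\right) = \left(2 - 2 \left(2 - 4\right) 1\right) \left(-1110488\right) = \left(2 - 2 \left(\left(-2\right) 1\right)\right) \left(-1110488\right) = \left(2 - -4\right) \left(-1110488\right) = \left(2 + 4\right) \left(-1110488\right) = 6 \left(-1110488\right) = -6662928$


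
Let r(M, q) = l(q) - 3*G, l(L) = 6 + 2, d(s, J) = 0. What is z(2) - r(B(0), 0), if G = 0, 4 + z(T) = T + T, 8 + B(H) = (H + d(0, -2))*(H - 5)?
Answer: -8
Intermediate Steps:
l(L) = 8
B(H) = -8 + H*(-5 + H) (B(H) = -8 + (H + 0)*(H - 5) = -8 + H*(-5 + H))
z(T) = -4 + 2*T (z(T) = -4 + (T + T) = -4 + 2*T)
r(M, q) = 8 (r(M, q) = 8 - 3*0 = 8 + 0 = 8)
z(2) - r(B(0), 0) = (-4 + 2*2) - 1*8 = (-4 + 4) - 8 = 0 - 8 = -8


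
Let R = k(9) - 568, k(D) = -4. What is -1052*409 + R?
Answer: -430840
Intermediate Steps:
R = -572 (R = -4 - 568 = -572)
-1052*409 + R = -1052*409 - 572 = -430268 - 572 = -430840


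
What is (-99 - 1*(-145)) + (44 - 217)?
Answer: -127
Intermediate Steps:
(-99 - 1*(-145)) + (44 - 217) = (-99 + 145) - 173 = 46 - 173 = -127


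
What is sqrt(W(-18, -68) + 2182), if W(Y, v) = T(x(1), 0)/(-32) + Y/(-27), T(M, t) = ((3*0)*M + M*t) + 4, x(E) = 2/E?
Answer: 7*sqrt(6414)/12 ≈ 46.718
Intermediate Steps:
T(M, t) = 4 + M*t (T(M, t) = (0*M + M*t) + 4 = (0 + M*t) + 4 = M*t + 4 = 4 + M*t)
W(Y, v) = -1/8 - Y/27 (W(Y, v) = (4 + (2/1)*0)/(-32) + Y/(-27) = (4 + (2*1)*0)*(-1/32) + Y*(-1/27) = (4 + 2*0)*(-1/32) - Y/27 = (4 + 0)*(-1/32) - Y/27 = 4*(-1/32) - Y/27 = -1/8 - Y/27)
sqrt(W(-18, -68) + 2182) = sqrt((-1/8 - 1/27*(-18)) + 2182) = sqrt((-1/8 + 2/3) + 2182) = sqrt(13/24 + 2182) = sqrt(52381/24) = 7*sqrt(6414)/12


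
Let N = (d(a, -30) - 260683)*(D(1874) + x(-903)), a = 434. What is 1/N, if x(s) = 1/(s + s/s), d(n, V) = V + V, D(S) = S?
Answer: -902/440746147821 ≈ -2.0465e-9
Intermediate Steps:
d(n, V) = 2*V
x(s) = 1/(1 + s) (x(s) = 1/(s + 1) = 1/(1 + s))
N = -440746147821/902 (N = (2*(-30) - 260683)*(1874 + 1/(1 - 903)) = (-60 - 260683)*(1874 + 1/(-902)) = -260743*(1874 - 1/902) = -260743*1690347/902 = -440746147821/902 ≈ -4.8863e+8)
1/N = 1/(-440746147821/902) = -902/440746147821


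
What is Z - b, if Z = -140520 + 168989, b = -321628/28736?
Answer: 204601703/7184 ≈ 28480.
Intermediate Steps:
b = -80407/7184 (b = -321628*1/28736 = -80407/7184 ≈ -11.193)
Z = 28469
Z - b = 28469 - 1*(-80407/7184) = 28469 + 80407/7184 = 204601703/7184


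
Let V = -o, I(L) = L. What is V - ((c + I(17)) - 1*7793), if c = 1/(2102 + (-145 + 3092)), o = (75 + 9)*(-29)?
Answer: 51560387/5049 ≈ 10212.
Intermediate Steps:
o = -2436 (o = 84*(-29) = -2436)
c = 1/5049 (c = 1/(2102 + 2947) = 1/5049 ≈ 0.00019806)
V = 2436 (V = -1*(-2436) = 2436)
V - ((c + I(17)) - 1*7793) = 2436 - ((1/5049 + 17) - 1*7793) = 2436 - (85834/5049 - 7793) = 2436 - 1*(-39261023/5049) = 2436 + 39261023/5049 = 51560387/5049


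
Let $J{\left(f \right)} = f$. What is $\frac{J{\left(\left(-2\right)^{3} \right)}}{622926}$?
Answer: $- \frac{4}{311463} \approx -1.2843 \cdot 10^{-5}$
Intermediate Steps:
$\frac{J{\left(\left(-2\right)^{3} \right)}}{622926} = \frac{\left(-2\right)^{3}}{622926} = \left(-8\right) \frac{1}{622926} = - \frac{4}{311463}$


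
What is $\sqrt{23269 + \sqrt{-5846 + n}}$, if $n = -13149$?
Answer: $\sqrt{23269 + i \sqrt{18995}} \approx 152.54 + 0.4518 i$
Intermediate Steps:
$\sqrt{23269 + \sqrt{-5846 + n}} = \sqrt{23269 + \sqrt{-5846 - 13149}} = \sqrt{23269 + \sqrt{-18995}} = \sqrt{23269 + i \sqrt{18995}}$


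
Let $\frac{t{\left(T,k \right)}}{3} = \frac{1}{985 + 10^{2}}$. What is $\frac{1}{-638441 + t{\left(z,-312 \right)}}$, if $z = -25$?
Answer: $- \frac{1085}{692708482} \approx -1.5663 \cdot 10^{-6}$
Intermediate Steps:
$t{\left(T,k \right)} = \frac{3}{1085}$ ($t{\left(T,k \right)} = \frac{3}{985 + 10^{2}} = \frac{3}{985 + 100} = \frac{3}{1085}$)
$\frac{1}{-638441 + t{\left(z,-312 \right)}} = \frac{1}{-638441 + \frac{3}{1085}} = \frac{1}{- \frac{692708482}{1085}} = - \frac{1085}{692708482}$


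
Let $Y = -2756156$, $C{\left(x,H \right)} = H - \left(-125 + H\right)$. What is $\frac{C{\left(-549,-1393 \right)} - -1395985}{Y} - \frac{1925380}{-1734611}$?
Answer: $\frac{1442469938035}{2390429257658} \approx 0.60344$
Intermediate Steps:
$C{\left(x,H \right)} = 125$
$\frac{C{\left(-549,-1393 \right)} - -1395985}{Y} - \frac{1925380}{-1734611} = \frac{125 - -1395985}{-2756156} - \frac{1925380}{-1734611} = \left(125 + 1395985\right) \left(- \frac{1}{2756156}\right) - - \frac{1925380}{1734611} = 1396110 \left(- \frac{1}{2756156}\right) + \frac{1925380}{1734611} = - \frac{698055}{1378078} + \frac{1925380}{1734611} = \frac{1442469938035}{2390429257658}$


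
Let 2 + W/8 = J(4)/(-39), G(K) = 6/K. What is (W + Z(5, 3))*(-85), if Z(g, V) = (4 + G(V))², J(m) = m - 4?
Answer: -1700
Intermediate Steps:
J(m) = -4 + m
Z(g, V) = (4 + 6/V)²
W = -16 (W = -16 + 8*((-4 + 4)/(-39)) = -16 + 8*(0*(-1/39)) = -16 + 8*0 = -16 + 0 = -16)
(W + Z(5, 3))*(-85) = (-16 + (4 + 6/3)²)*(-85) = (-16 + (4 + 6*(⅓))²)*(-85) = (-16 + (4 + 2)²)*(-85) = (-16 + 6²)*(-85) = (-16 + 36)*(-85) = 20*(-85) = -1700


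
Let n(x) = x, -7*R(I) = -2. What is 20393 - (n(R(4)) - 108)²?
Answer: 430741/49 ≈ 8790.6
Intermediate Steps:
R(I) = 2/7 (R(I) = -⅐*(-2) = 2/7)
20393 - (n(R(4)) - 108)² = 20393 - (2/7 - 108)² = 20393 - (-754/7)² = 20393 - 1*568516/49 = 20393 - 568516/49 = 430741/49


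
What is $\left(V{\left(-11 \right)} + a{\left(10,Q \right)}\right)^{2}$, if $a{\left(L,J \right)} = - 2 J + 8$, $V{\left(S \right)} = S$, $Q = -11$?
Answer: $361$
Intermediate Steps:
$a{\left(L,J \right)} = 8 - 2 J$
$\left(V{\left(-11 \right)} + a{\left(10,Q \right)}\right)^{2} = \left(-11 + \left(8 - -22\right)\right)^{2} = \left(-11 + \left(8 + 22\right)\right)^{2} = \left(-11 + 30\right)^{2} = 19^{2} = 361$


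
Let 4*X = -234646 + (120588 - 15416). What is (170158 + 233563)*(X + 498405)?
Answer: 376297443633/2 ≈ 1.8815e+11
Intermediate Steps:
X = -64737/2 (X = (-234646 + (120588 - 15416))/4 = (-234646 + 105172)/4 = (1/4)*(-129474) = -64737/2 ≈ -32369.)
(170158 + 233563)*(X + 498405) = (170158 + 233563)*(-64737/2 + 498405) = 403721*(932073/2) = 376297443633/2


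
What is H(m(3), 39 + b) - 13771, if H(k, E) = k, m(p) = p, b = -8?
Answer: -13768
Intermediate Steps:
H(m(3), 39 + b) - 13771 = 3 - 13771 = -13768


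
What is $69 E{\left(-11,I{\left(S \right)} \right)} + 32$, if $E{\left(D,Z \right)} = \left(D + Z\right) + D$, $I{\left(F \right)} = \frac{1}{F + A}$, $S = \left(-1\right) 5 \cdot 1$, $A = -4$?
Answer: $- \frac{4481}{3} \approx -1493.7$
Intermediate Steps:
$S = -5$ ($S = \left(-5\right) 1 = -5$)
$I{\left(F \right)} = \frac{1}{-4 + F}$ ($I{\left(F \right)} = \frac{1}{F - 4} = \frac{1}{-4 + F}$)
$E{\left(D,Z \right)} = Z + 2 D$
$69 E{\left(-11,I{\left(S \right)} \right)} + 32 = 69 \left(\frac{1}{-4 - 5} + 2 \left(-11\right)\right) + 32 = 69 \left(\frac{1}{-9} - 22\right) + 32 = 69 \left(- \frac{1}{9} - 22\right) + 32 = 69 \left(- \frac{199}{9}\right) + 32 = - \frac{4577}{3} + 32 = - \frac{4481}{3}$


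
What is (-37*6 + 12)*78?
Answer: -16380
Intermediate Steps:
(-37*6 + 12)*78 = (-222 + 12)*78 = -210*78 = -16380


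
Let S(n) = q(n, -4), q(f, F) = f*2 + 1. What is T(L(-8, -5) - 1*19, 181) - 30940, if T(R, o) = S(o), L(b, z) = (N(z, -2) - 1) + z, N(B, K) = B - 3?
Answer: -30577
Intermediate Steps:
N(B, K) = -3 + B
q(f, F) = 1 + 2*f (q(f, F) = 2*f + 1 = 1 + 2*f)
L(b, z) = -4 + 2*z (L(b, z) = ((-3 + z) - 1) + z = (-4 + z) + z = -4 + 2*z)
S(n) = 1 + 2*n
T(R, o) = 1 + 2*o
T(L(-8, -5) - 1*19, 181) - 30940 = (1 + 2*181) - 30940 = (1 + 362) - 30940 = 363 - 30940 = -30577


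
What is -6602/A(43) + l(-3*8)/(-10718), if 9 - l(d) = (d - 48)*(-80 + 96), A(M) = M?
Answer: -70810159/460874 ≈ -153.64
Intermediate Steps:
l(d) = 777 - 16*d (l(d) = 9 - (d - 48)*(-80 + 96) = 9 - (-48 + d)*16 = 9 - (-768 + 16*d) = 9 + (768 - 16*d) = 777 - 16*d)
-6602/A(43) + l(-3*8)/(-10718) = -6602/43 + (777 - (-48)*8)/(-10718) = -6602*1/43 + (777 - 16*(-24))*(-1/10718) = -6602/43 + (777 + 384)*(-1/10718) = -6602/43 + 1161*(-1/10718) = -6602/43 - 1161/10718 = -70810159/460874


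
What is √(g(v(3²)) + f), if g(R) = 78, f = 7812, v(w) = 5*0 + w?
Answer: √7890 ≈ 88.826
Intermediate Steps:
v(w) = w (v(w) = 0 + w = w)
√(g(v(3²)) + f) = √(78 + 7812) = √7890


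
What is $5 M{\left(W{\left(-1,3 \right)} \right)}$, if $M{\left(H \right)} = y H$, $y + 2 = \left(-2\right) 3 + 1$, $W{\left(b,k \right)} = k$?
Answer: $-105$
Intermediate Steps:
$y = -7$ ($y = -2 + \left(\left(-2\right) 3 + 1\right) = -2 + \left(-6 + 1\right) = -2 - 5 = -7$)
$M{\left(H \right)} = - 7 H$
$5 M{\left(W{\left(-1,3 \right)} \right)} = 5 \left(\left(-7\right) 3\right) = 5 \left(-21\right) = -105$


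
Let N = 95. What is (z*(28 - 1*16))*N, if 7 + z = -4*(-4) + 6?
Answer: 17100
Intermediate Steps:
z = 15 (z = -7 + (-4*(-4) + 6) = -7 + (16 + 6) = -7 + 22 = 15)
(z*(28 - 1*16))*N = (15*(28 - 1*16))*95 = (15*(28 - 16))*95 = (15*12)*95 = 180*95 = 17100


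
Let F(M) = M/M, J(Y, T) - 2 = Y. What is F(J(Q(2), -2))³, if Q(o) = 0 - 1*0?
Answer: 1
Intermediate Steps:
Q(o) = 0 (Q(o) = 0 + 0 = 0)
J(Y, T) = 2 + Y
F(M) = 1
F(J(Q(2), -2))³ = 1³ = 1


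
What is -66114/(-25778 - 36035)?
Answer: 66114/61813 ≈ 1.0696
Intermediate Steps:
-66114/(-25778 - 36035) = -66114/(-61813) = -66114*(-1/61813) = 66114/61813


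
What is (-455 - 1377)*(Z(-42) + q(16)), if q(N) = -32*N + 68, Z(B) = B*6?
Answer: 1275072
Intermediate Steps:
Z(B) = 6*B
q(N) = 68 - 32*N
(-455 - 1377)*(Z(-42) + q(16)) = (-455 - 1377)*(6*(-42) + (68 - 32*16)) = -1832*(-252 + (68 - 512)) = -1832*(-252 - 444) = -1832*(-696) = 1275072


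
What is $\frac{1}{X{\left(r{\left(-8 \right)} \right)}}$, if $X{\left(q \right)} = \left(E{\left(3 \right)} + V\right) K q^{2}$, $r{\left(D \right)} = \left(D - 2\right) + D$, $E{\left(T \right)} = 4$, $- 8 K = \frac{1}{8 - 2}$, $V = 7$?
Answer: $- \frac{4}{297} \approx -0.013468$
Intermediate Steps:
$K = - \frac{1}{48}$ ($K = - \frac{1}{8 \left(8 - 2\right)} = - \frac{1}{8 \cdot 6} = \left(- \frac{1}{8}\right) \frac{1}{6} = - \frac{1}{48} \approx -0.020833$)
$r{\left(D \right)} = -2 + 2 D$ ($r{\left(D \right)} = \left(-2 + D\right) + D = -2 + 2 D$)
$X{\left(q \right)} = - \frac{11 q^{2}}{48}$ ($X{\left(q \right)} = \left(4 + 7\right) \left(- \frac{q^{2}}{48}\right) = 11 \left(- \frac{q^{2}}{48}\right) = - \frac{11 q^{2}}{48}$)
$\frac{1}{X{\left(r{\left(-8 \right)} \right)}} = \frac{1}{\left(- \frac{11}{48}\right) \left(-2 + 2 \left(-8\right)\right)^{2}} = \frac{1}{\left(- \frac{11}{48}\right) \left(-2 - 16\right)^{2}} = \frac{1}{\left(- \frac{11}{48}\right) \left(-18\right)^{2}} = \frac{1}{\left(- \frac{11}{48}\right) 324} = \frac{1}{- \frac{297}{4}} = - \frac{4}{297}$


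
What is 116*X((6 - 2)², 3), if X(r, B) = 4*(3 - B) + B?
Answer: 348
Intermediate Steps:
X(r, B) = 12 - 3*B (X(r, B) = (12 - 4*B) + B = 12 - 3*B)
116*X((6 - 2)², 3) = 116*(12 - 3*3) = 116*(12 - 9) = 116*3 = 348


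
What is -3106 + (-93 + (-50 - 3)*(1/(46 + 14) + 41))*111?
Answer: -5094601/20 ≈ -2.5473e+5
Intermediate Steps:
-3106 + (-93 + (-50 - 3)*(1/(46 + 14) + 41))*111 = -3106 + (-93 - 53*(1/60 + 41))*111 = -3106 + (-93 - 53*2461/60)*111 = -3106 + (-93 - 130433/60)*111 = -3106 - 136013/60*111 = -3106 - 5032481/20 = -5094601/20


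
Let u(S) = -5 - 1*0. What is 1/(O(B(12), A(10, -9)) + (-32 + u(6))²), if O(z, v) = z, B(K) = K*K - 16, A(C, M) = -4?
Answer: 1/1497 ≈ 0.00066800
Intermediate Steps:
u(S) = -5 (u(S) = -5 + 0 = -5)
B(K) = -16 + K² (B(K) = K² - 16 = -16 + K²)
1/(O(B(12), A(10, -9)) + (-32 + u(6))²) = 1/((-16 + 12²) + (-32 - 5)²) = 1/((-16 + 144) + (-37)²) = 1/(128 + 1369) = 1/1497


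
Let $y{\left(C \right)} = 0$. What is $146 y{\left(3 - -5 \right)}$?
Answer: $0$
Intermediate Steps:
$146 y{\left(3 - -5 \right)} = 146 \cdot 0 = 0$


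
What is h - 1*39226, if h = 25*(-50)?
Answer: -40476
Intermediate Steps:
h = -1250
h - 1*39226 = -1250 - 1*39226 = -1250 - 39226 = -40476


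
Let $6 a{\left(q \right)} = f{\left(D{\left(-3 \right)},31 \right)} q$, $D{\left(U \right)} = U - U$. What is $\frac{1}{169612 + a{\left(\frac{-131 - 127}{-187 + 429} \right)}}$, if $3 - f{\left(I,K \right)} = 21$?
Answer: $\frac{121}{20523439} \approx 5.8957 \cdot 10^{-6}$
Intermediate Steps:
$D{\left(U \right)} = 0$
$f{\left(I,K \right)} = -18$ ($f{\left(I,K \right)} = 3 - 21 = -18$)
$a{\left(q \right)} = - 3 q$ ($a{\left(q \right)} = \frac{\left(-18\right) q}{6} = - 3 q$)
$\frac{1}{169612 + a{\left(\frac{-131 - 127}{-187 + 429} \right)}} = \frac{1}{169612 - 3 \frac{-131 - 127}{-187 + 429}} = \frac{1}{169612 - 3 \left(- \frac{258}{242}\right)} = \frac{1}{169612 - 3 \left(\left(-258\right) \frac{1}{242}\right)} = \frac{1}{169612 - - \frac{387}{121}} = \frac{1}{169612 + \frac{387}{121}} = \frac{1}{\frac{20523439}{121}} = \frac{121}{20523439}$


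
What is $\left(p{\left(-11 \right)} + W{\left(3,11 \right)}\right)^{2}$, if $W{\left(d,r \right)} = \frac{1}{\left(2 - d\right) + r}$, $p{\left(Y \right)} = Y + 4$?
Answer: $\frac{4761}{100} \approx 47.61$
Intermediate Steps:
$p{\left(Y \right)} = 4 + Y$
$W{\left(d,r \right)} = \frac{1}{2 + r - d}$
$\left(p{\left(-11 \right)} + W{\left(3,11 \right)}\right)^{2} = \left(\left(4 - 11\right) + \frac{1}{2 + 11 - 3}\right)^{2} = \left(-7 + \frac{1}{2 + 11 - 3}\right)^{2} = \left(-7 + \frac{1}{10}\right)^{2} = \left(- \frac{69}{10}\right)^{2} = \frac{4761}{100}$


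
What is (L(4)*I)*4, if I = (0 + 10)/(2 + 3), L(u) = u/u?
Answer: 8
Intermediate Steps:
L(u) = 1
I = 2 (I = 10/5 = 10*(⅕) = 2)
(L(4)*I)*4 = (1*2)*4 = 2*4 = 8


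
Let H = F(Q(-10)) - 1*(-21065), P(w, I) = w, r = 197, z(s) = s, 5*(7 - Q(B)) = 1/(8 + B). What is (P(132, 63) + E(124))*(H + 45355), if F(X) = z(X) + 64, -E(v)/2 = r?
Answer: -87103341/5 ≈ -1.7421e+7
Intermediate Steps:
Q(B) = 7 - 1/(5*(8 + B))
E(v) = -394 (E(v) = -2*197 = -394)
F(X) = 64 + X (F(X) = X + 64 = 64 + X)
H = 211361/10 (H = (64 + (279 + 35*(-10))/(5*(8 - 10))) - 1*(-21065) = (64 + (1/5)*(279 - 350)/(-2)) + 21065 = (64 + (1/5)*(-1/2)*(-71)) + 21065 = (64 + 71/10) + 21065 = 711/10 + 21065 = 211361/10 ≈ 21136.)
(P(132, 63) + E(124))*(H + 45355) = (132 - 394)*(211361/10 + 45355) = -262*664911/10 = -87103341/5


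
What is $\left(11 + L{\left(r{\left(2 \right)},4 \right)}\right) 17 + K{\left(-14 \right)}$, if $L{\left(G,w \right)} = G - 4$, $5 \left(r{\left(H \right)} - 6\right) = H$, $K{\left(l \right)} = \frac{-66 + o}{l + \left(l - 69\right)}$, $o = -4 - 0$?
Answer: $\frac{110833}{485} \approx 228.52$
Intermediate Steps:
$o = -4$ ($o = -4 + 0 = -4$)
$K{\left(l \right)} = - \frac{70}{-69 + 2 l}$ ($K{\left(l \right)} = \frac{-66 - 4}{l + \left(l - 69\right)} = - \frac{70}{l + \left(-69 + l\right)} = - \frac{70}{-69 + 2 l}$)
$r{\left(H \right)} = 6 + \frac{H}{5}$
$L{\left(G,w \right)} = -4 + G$
$\left(11 + L{\left(r{\left(2 \right)},4 \right)}\right) 17 + K{\left(-14 \right)} = \left(11 + \left(-4 + \left(6 + \frac{1}{5} \cdot 2\right)\right)\right) 17 - \frac{70}{-69 + 2 \left(-14\right)} = \left(11 + \left(-4 + \left(6 + \frac{2}{5}\right)\right)\right) 17 - \frac{70}{-69 - 28} = \left(11 + \left(-4 + \frac{32}{5}\right)\right) 17 - \frac{70}{-97} = \left(11 + \frac{12}{5}\right) 17 - - \frac{70}{97} = \frac{67}{5} \cdot 17 + \frac{70}{97} = \frac{1139}{5} + \frac{70}{97} = \frac{110833}{485}$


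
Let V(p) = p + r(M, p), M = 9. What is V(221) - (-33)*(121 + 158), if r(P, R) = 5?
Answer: 9433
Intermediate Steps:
V(p) = 5 + p (V(p) = p + 5 = 5 + p)
V(221) - (-33)*(121 + 158) = (5 + 221) - (-33)*(121 + 158) = 226 - (-33)*279 = 226 - 1*(-9207) = 226 + 9207 = 9433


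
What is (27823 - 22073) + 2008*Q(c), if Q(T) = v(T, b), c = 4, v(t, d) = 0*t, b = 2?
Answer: 5750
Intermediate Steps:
v(t, d) = 0
Q(T) = 0
(27823 - 22073) + 2008*Q(c) = (27823 - 22073) + 2008*0 = 5750 + 0 = 5750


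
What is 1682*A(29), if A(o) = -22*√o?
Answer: -37004*√29 ≈ -1.9927e+5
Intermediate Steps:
1682*A(29) = 1682*(-22*√29) = -37004*√29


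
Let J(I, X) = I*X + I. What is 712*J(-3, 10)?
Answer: -23496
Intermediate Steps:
J(I, X) = I + I*X
712*J(-3, 10) = 712*(-3*(1 + 10)) = 712*(-3*11) = 712*(-33) = -23496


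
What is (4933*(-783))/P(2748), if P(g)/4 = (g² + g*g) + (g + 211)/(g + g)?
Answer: -5307128586/83006134927 ≈ -0.063937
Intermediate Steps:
P(g) = 8*g² + 2*(211 + g)/g (P(g) = 4*((g² + g*g) + (g + 211)/(g + g)) = 4*((g² + g²) + (211 + g)/((2*g))) = 4*(2*g² + (211 + g)*(1/(2*g))) = 4*(2*g² + (211 + g)/(2*g)) = 8*g² + 2*(211 + g)/g)
(4933*(-783))/P(2748) = (4933*(-783))/(2 + 8*2748² + 422/2748) = -3862539/(2 + 8*7551504 + 422*(1/2748)) = -3862539/(2 + 60412032 + 211/1374) = -3862539/83006134927/1374 = -3862539*1374/83006134927 = -5307128586/83006134927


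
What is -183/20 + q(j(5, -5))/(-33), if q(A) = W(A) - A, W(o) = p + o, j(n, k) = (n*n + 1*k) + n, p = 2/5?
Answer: -6047/660 ≈ -9.1621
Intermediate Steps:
p = ⅖ (p = 2*(⅕) = ⅖ ≈ 0.40000)
j(n, k) = k + n + n² (j(n, k) = (n² + k) + n = (k + n²) + n = k + n + n²)
W(o) = ⅖ + o
q(A) = ⅖ (q(A) = (⅖ + A) - A = ⅖)
-183/20 + q(j(5, -5))/(-33) = -183/20 + (⅖)/(-33) = -183*1/20 + (⅖)*(-1/33) = -183/20 - 2/165 = -6047/660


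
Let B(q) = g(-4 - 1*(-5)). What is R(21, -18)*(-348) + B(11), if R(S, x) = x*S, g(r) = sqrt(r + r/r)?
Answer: 131544 + sqrt(2) ≈ 1.3155e+5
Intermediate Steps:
g(r) = sqrt(1 + r) (g(r) = sqrt(r + 1) = sqrt(1 + r))
R(S, x) = S*x
B(q) = sqrt(2) (B(q) = sqrt(1 + (-4 - 1*(-5))) = sqrt(1 + (-4 + 5)) = sqrt(1 + 1) = sqrt(2))
R(21, -18)*(-348) + B(11) = (21*(-18))*(-348) + sqrt(2) = -378*(-348) + sqrt(2) = 131544 + sqrt(2)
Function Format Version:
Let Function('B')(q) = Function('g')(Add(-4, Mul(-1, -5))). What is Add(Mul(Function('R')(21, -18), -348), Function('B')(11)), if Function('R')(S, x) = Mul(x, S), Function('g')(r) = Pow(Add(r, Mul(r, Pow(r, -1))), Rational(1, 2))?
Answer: Add(131544, Pow(2, Rational(1, 2))) ≈ 1.3155e+5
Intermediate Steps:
Function('g')(r) = Pow(Add(1, r), Rational(1, 2)) (Function('g')(r) = Pow(Add(r, 1), Rational(1, 2)) = Pow(Add(1, r), Rational(1, 2)))
Function('R')(S, x) = Mul(S, x)
Function('B')(q) = Pow(2, Rational(1, 2)) (Function('B')(q) = Pow(Add(1, Add(-4, Mul(-1, -5))), Rational(1, 2)) = Pow(Add(1, Add(-4, 5)), Rational(1, 2)) = Pow(Add(1, 1), Rational(1, 2)) = Pow(2, Rational(1, 2)))
Add(Mul(Function('R')(21, -18), -348), Function('B')(11)) = Add(Mul(Mul(21, -18), -348), Pow(2, Rational(1, 2))) = Add(Mul(-378, -348), Pow(2, Rational(1, 2))) = Add(131544, Pow(2, Rational(1, 2)))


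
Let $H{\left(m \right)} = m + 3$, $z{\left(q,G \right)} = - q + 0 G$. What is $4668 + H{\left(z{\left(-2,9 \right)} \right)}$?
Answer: $4673$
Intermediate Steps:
$z{\left(q,G \right)} = - q$ ($z{\left(q,G \right)} = - q + 0 = - q$)
$H{\left(m \right)} = 3 + m$
$4668 + H{\left(z{\left(-2,9 \right)} \right)} = 4668 + \left(3 - -2\right) = 4668 + \left(3 + 2\right) = 4668 + 5 = 4673$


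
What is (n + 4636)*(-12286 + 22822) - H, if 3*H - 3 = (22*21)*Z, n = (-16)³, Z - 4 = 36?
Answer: 5683279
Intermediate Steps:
Z = 40 (Z = 4 + 36 = 40)
n = -4096
H = 6161 (H = 1 + ((22*21)*40)/3 = 1 + (462*40)/3 = 1 + (⅓)*18480 = 1 + 6160 = 6161)
(n + 4636)*(-12286 + 22822) - H = (-4096 + 4636)*(-12286 + 22822) - 1*6161 = 540*10536 - 6161 = 5689440 - 6161 = 5683279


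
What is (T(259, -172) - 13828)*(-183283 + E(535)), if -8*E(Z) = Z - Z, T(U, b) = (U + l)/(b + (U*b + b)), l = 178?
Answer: 113776040443679/44892 ≈ 2.5344e+9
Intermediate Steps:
T(U, b) = (178 + U)/(2*b + U*b) (T(U, b) = (U + 178)/(b + (U*b + b)) = (178 + U)/(b + (b + U*b)) = (178 + U)/(2*b + U*b))
E(Z) = 0 (E(Z) = -(Z - Z)/8 = -1/8*0 = 0)
(T(259, -172) - 13828)*(-183283 + E(535)) = ((178 + 259)/((-172)*(2 + 259)) - 13828)*(-183283 + 0) = (-1/172*437/261 - 13828)*(-183283) = (-1/172*1/261*437 - 13828)*(-183283) = (-437/44892 - 13828)*(-183283) = -620767013/44892*(-183283) = 113776040443679/44892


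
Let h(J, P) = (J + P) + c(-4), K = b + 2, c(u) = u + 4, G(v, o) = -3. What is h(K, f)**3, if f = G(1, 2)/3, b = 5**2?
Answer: 17576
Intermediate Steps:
c(u) = 4 + u
b = 25
K = 27 (K = 25 + 2 = 27)
f = -1 (f = -3/3 = -3*1/3 = -1)
h(J, P) = J + P (h(J, P) = (J + P) + (4 - 4) = (J + P) + 0 = J + P)
h(K, f)**3 = (27 - 1)**3 = 26**3 = 17576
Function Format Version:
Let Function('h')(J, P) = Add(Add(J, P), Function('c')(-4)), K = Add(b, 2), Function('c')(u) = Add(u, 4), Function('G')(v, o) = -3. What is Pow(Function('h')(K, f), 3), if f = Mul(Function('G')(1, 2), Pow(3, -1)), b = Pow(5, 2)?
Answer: 17576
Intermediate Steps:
Function('c')(u) = Add(4, u)
b = 25
K = 27 (K = Add(25, 2) = 27)
f = -1 (f = Mul(-3, Pow(3, -1)) = Mul(-3, Rational(1, 3)) = -1)
Function('h')(J, P) = Add(J, P) (Function('h')(J, P) = Add(Add(J, P), Add(4, -4)) = Add(Add(J, P), 0) = Add(J, P))
Pow(Function('h')(K, f), 3) = Pow(Add(27, -1), 3) = Pow(26, 3) = 17576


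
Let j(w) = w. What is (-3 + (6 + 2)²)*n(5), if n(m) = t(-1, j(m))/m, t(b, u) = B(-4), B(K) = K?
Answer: -244/5 ≈ -48.800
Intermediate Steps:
t(b, u) = -4
n(m) = -4/m
(-3 + (6 + 2)²)*n(5) = (-3 + (6 + 2)²)*(-4/5) = (-3 + 8²)*(-4*⅕) = (-3 + 64)*(-⅘) = 61*(-⅘) = -244/5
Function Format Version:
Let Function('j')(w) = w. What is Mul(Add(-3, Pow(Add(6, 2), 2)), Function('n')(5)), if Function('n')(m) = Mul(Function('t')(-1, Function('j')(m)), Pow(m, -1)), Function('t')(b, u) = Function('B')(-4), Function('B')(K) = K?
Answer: Rational(-244, 5) ≈ -48.800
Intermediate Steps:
Function('t')(b, u) = -4
Function('n')(m) = Mul(-4, Pow(m, -1))
Mul(Add(-3, Pow(Add(6, 2), 2)), Function('n')(5)) = Mul(Add(-3, Pow(Add(6, 2), 2)), Mul(-4, Pow(5, -1))) = Mul(Add(-3, Pow(8, 2)), Mul(-4, Rational(1, 5))) = Mul(Add(-3, 64), Rational(-4, 5)) = Mul(61, Rational(-4, 5)) = Rational(-244, 5)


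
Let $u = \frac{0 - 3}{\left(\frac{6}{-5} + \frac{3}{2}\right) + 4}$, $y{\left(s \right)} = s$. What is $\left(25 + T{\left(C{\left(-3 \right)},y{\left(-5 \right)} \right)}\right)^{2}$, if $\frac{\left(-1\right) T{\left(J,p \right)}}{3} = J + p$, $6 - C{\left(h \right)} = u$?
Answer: $\frac{732736}{1849} \approx 396.29$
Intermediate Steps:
$u = - \frac{30}{43}$ ($u = - \frac{3}{\left(6 \left(- \frac{1}{5}\right) + 3 \cdot \frac{1}{2}\right) + 4} = - \frac{3}{\left(- \frac{6}{5} + \frac{3}{2}\right) + 4} = - \frac{3}{\frac{3}{10} + 4} = - \frac{3}{\frac{43}{10}} = \left(-3\right) \frac{10}{43} = - \frac{30}{43} \approx -0.69767$)
$C{\left(h \right)} = \frac{288}{43}$ ($C{\left(h \right)} = 6 - - \frac{30}{43} = 6 + \frac{30}{43} = \frac{288}{43}$)
$T{\left(J,p \right)} = - 3 J - 3 p$ ($T{\left(J,p \right)} = - 3 \left(J + p\right) = - 3 J - 3 p$)
$\left(25 + T{\left(C{\left(-3 \right)},y{\left(-5 \right)} \right)}\right)^{2} = \left(25 - \frac{219}{43}\right)^{2} = \left(\frac{856}{43}\right)^{2} = \frac{732736}{1849}$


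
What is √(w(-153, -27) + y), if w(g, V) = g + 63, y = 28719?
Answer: 3*√3181 ≈ 169.20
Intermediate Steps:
w(g, V) = 63 + g
√(w(-153, -27) + y) = √((63 - 153) + 28719) = √(-90 + 28719) = √28629 = 3*√3181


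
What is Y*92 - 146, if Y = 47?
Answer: 4178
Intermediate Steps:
Y*92 - 146 = 47*92 - 146 = 4324 - 146 = 4178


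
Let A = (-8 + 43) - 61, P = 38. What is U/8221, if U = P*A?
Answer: -988/8221 ≈ -0.12018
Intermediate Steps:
A = -26 (A = 35 - 61 = -26)
U = -988 (U = 38*(-26) = -988)
U/8221 = -988/8221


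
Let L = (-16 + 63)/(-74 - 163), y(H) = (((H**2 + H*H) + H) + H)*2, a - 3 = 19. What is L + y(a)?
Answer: 479641/237 ≈ 2023.8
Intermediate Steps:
a = 22 (a = 3 + 19 = 22)
y(H) = 4*H + 4*H**2 (y(H) = (((H**2 + H**2) + H) + H)*2 = ((2*H**2 + H) + H)*2 = ((H + 2*H**2) + H)*2 = (2*H + 2*H**2)*2 = 4*H + 4*H**2)
L = -47/237 (L = 47/(-237) = 47*(-1/237) = -47/237 ≈ -0.19831)
L + y(a) = -47/237 + 4*22*(1 + 22) = -47/237 + 4*22*23 = -47/237 + 2024 = 479641/237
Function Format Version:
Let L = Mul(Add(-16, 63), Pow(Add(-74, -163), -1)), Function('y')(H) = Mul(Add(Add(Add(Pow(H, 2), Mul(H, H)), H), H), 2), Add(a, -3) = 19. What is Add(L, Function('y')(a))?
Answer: Rational(479641, 237) ≈ 2023.8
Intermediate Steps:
a = 22 (a = Add(3, 19) = 22)
Function('y')(H) = Add(Mul(4, H), Mul(4, Pow(H, 2))) (Function('y')(H) = Mul(Add(Add(Add(Pow(H, 2), Pow(H, 2)), H), H), 2) = Mul(Add(Add(Mul(2, Pow(H, 2)), H), H), 2) = Mul(Add(Add(H, Mul(2, Pow(H, 2))), H), 2) = Mul(Add(Mul(2, H), Mul(2, Pow(H, 2))), 2) = Add(Mul(4, H), Mul(4, Pow(H, 2))))
L = Rational(-47, 237) (L = Mul(47, Pow(-237, -1)) = Mul(47, Rational(-1, 237)) = Rational(-47, 237) ≈ -0.19831)
Add(L, Function('y')(a)) = Add(Rational(-47, 237), Mul(4, 22, Add(1, 22))) = Add(Rational(-47, 237), Mul(4, 22, 23)) = Add(Rational(-47, 237), 2024) = Rational(479641, 237)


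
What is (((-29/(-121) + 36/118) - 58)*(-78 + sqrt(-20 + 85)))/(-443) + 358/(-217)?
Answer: -8074790764/686279209 + 410173*sqrt(65)/3162577 ≈ -10.720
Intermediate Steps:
(((-29/(-121) + 36/118) - 58)*(-78 + sqrt(-20 + 85)))/(-443) + 358/(-217) = (((-29*(-1/121) + 36*(1/118)) - 58)*(-78 + sqrt(65)))*(-1/443) + 358*(-1/217) = (((29/121 + 18/59) - 58)*(-78 + sqrt(65)))*(-1/443) - 358/217 = ((3889/7139 - 58)*(-78 + sqrt(65)))*(-1/443) - 358/217 = -410173*(-78 + sqrt(65))/7139*(-1/443) - 358/217 = (31993494/7139 - 410173*sqrt(65)/7139)*(-1/443) - 358/217 = (-31993494/3162577 + 410173*sqrt(65)/3162577) - 358/217 = -8074790764/686279209 + 410173*sqrt(65)/3162577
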